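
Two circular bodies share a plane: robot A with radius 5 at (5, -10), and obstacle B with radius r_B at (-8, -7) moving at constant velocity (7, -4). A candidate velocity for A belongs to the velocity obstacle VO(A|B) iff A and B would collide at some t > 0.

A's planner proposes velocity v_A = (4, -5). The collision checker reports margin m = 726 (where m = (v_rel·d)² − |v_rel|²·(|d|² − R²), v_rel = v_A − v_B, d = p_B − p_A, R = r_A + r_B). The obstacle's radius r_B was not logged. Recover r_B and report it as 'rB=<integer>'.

m = 726
d = (-13, 3);  v_rel = (-3, -1),  |v_rel|² = 10
v_rel×d = (-3)·(3) − (-1)·(-13) = -22
since m = R²·10 − (-22)²:  R² = (484 + 726) / 10 = 121
R = √121 = 11  ⇒  r_B = 11 − 5 = 6

rB=6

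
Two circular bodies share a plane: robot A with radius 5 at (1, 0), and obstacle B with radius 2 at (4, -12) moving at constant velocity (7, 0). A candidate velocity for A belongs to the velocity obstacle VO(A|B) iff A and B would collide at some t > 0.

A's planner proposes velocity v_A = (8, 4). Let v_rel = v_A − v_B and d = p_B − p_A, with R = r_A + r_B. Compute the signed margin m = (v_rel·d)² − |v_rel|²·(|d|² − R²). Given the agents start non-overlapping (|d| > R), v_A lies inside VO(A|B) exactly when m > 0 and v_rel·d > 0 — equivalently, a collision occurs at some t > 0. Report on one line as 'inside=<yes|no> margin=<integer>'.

d = (3, -12),  |d|² = 153;  R = 5+2 = 7,  c = 153−7² = 104
v_rel = (1, 4),  |v_rel|² = 17;  v_rel·d = (1)·(3) + (4)·(-12) = -45
17·t² + 90·t + 104 = 0  ⇒  m = (-45)² − 17·104 = 257
m = 257 > 0,  v_rel·d = -45 < 0  ⇒  outside

inside=no margin=257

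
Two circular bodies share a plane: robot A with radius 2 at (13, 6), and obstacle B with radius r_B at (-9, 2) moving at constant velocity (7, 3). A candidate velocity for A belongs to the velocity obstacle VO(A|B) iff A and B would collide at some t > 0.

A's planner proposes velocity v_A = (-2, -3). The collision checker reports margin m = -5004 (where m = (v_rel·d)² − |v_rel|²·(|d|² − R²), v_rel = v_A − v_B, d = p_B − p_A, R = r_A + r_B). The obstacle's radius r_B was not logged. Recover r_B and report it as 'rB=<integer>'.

m = -5004
d = (-22, -4);  v_rel = (-9, -6),  |v_rel|² = 117
v_rel×d = (-9)·(-4) − (-6)·(-22) = -96
since m = R²·117 − (-96)²:  R² = (9216 + -5004) / 117 = 36
R = √36 = 6  ⇒  r_B = 6 − 2 = 4

rB=4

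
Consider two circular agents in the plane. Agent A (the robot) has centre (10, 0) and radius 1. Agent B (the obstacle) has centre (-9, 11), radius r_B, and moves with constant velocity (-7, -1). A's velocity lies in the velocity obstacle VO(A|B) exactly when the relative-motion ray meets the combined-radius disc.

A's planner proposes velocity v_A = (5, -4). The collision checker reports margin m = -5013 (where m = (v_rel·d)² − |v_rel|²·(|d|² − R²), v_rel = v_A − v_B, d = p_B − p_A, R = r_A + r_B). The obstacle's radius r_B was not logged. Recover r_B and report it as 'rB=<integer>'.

m = -5013
d = (-19, 11);  v_rel = (12, -3),  |v_rel|² = 153
v_rel×d = (12)·(11) − (-3)·(-19) = 75
since m = R²·153 − 75²:  R² = (5625 + -5013) / 153 = 4
R = √4 = 2  ⇒  r_B = 2 − 1 = 1

rB=1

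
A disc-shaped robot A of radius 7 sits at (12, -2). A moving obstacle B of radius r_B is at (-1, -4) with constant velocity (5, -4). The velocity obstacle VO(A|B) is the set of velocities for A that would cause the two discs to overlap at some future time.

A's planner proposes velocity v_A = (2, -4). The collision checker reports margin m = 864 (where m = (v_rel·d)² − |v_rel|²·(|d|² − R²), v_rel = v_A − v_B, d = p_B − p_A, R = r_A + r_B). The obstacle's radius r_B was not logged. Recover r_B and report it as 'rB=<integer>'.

m = 864
d = (-13, -2);  v_rel = (-3, 0),  |v_rel|² = 9
v_rel×d = (-3)·(-2) − (0)·(-13) = 6
since m = R²·9 − 6²:  R² = (36 + 864) / 9 = 100
R = √100 = 10  ⇒  r_B = 10 − 7 = 3

rB=3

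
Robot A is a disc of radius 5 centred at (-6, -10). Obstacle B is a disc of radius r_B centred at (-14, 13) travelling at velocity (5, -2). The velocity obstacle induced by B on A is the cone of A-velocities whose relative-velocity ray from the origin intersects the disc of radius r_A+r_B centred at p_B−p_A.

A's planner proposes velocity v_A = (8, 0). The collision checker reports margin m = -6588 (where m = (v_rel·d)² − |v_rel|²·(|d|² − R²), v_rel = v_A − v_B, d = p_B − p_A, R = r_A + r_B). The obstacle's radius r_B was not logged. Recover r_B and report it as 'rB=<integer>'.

m = -6588
d = (-8, 23);  v_rel = (3, 2),  |v_rel|² = 13
v_rel×d = (3)·(23) − (2)·(-8) = 85
since m = R²·13 − 85²:  R² = (7225 + -6588) / 13 = 49
R = √49 = 7  ⇒  r_B = 7 − 5 = 2

rB=2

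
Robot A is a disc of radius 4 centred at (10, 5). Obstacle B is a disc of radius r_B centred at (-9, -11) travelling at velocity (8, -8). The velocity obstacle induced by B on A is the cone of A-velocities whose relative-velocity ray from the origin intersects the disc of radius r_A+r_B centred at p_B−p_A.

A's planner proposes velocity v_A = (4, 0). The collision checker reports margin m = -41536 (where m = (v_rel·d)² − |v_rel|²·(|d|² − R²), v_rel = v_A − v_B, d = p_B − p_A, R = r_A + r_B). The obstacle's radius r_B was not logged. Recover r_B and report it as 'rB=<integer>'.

m = -41536
d = (-19, -16);  v_rel = (-4, 8),  |v_rel|² = 80
v_rel×d = (-4)·(-16) − (8)·(-19) = 216
since m = R²·80 − 216²:  R² = (46656 + -41536) / 80 = 64
R = √64 = 8  ⇒  r_B = 8 − 4 = 4

rB=4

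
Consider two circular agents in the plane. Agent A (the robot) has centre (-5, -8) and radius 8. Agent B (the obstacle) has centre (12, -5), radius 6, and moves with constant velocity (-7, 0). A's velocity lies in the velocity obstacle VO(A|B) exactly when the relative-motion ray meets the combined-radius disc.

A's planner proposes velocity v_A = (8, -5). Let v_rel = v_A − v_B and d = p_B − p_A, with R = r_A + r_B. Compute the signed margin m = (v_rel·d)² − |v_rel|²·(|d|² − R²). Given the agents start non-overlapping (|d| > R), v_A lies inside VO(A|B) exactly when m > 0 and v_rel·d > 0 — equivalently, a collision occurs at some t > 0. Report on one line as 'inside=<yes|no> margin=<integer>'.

d = (17, 3),  |d|² = 298;  R = 8+6 = 14,  c = 298−14² = 102
v_rel = (15, -5),  |v_rel|² = 250;  v_rel·d = (15)·(17) + (-5)·(3) = 240
250·t² − 480·t + 102 = 0  ⇒  m = 240² − 250·102 = 32100
m = 32100 > 0,  v_rel·d = 240 > 0  ⇒  inside

inside=yes margin=32100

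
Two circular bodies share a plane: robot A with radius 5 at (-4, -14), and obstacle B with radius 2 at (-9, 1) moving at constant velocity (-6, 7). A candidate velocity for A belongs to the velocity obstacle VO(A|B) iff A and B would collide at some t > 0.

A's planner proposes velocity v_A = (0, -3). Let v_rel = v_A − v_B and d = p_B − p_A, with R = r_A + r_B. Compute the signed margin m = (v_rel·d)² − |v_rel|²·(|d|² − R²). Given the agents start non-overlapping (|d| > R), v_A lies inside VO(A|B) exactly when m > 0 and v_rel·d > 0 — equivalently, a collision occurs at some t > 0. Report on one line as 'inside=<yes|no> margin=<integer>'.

d = (-5, 15),  |d|² = 250;  R = 5+2 = 7,  c = 250−7² = 201
v_rel = (6, -10),  |v_rel|² = 136;  v_rel·d = (6)·(-5) + (-10)·(15) = -180
136·t² + 360·t + 201 = 0  ⇒  m = (-180)² − 136·201 = 5064
m = 5064 > 0,  v_rel·d = -180 < 0  ⇒  outside

inside=no margin=5064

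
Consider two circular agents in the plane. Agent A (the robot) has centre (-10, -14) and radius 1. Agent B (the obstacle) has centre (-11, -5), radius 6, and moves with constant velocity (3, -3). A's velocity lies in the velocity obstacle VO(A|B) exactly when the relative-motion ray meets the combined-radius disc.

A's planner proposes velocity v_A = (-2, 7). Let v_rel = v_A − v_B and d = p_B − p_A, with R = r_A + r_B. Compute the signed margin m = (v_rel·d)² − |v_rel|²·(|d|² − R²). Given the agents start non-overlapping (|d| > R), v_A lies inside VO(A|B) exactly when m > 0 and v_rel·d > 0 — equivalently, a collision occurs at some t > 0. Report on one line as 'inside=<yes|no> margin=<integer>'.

d = (-1, 9),  |d|² = 82;  R = 1+6 = 7,  c = 82−7² = 33
v_rel = (-5, 10),  |v_rel|² = 125;  v_rel·d = (-5)·(-1) + (10)·(9) = 95
125·t² − 190·t + 33 = 0  ⇒  m = 95² − 125·33 = 4900
m = 4900 > 0,  v_rel·d = 95 > 0  ⇒  inside

inside=yes margin=4900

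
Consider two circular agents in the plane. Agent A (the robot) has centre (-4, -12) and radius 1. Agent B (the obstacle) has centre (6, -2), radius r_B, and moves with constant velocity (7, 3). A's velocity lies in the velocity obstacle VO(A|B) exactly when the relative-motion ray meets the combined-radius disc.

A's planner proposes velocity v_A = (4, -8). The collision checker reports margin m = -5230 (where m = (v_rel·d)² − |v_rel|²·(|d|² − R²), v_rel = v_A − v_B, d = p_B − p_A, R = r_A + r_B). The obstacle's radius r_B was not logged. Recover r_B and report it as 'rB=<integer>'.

m = -5230
d = (10, 10);  v_rel = (-3, -11),  |v_rel|² = 130
v_rel×d = (-3)·(10) − (-11)·(10) = 80
since m = R²·130 − 80²:  R² = (6400 + -5230) / 130 = 9
R = √9 = 3  ⇒  r_B = 3 − 1 = 2

rB=2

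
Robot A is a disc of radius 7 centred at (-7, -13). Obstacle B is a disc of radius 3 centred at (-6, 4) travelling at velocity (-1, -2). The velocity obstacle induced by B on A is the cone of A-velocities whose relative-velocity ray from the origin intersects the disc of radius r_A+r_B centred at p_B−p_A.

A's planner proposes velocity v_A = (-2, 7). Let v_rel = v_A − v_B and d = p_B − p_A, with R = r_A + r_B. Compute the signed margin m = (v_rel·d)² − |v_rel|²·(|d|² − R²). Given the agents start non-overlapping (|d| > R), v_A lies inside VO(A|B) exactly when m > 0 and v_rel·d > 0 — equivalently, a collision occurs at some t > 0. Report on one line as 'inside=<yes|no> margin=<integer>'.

d = (1, 17),  |d|² = 290;  R = 7+3 = 10,  c = 290−10² = 190
v_rel = (-1, 9),  |v_rel|² = 82;  v_rel·d = (-1)·(1) + (9)·(17) = 152
82·t² − 304·t + 190 = 0  ⇒  m = 152² − 82·190 = 7524
m = 7524 > 0,  v_rel·d = 152 > 0  ⇒  inside

inside=yes margin=7524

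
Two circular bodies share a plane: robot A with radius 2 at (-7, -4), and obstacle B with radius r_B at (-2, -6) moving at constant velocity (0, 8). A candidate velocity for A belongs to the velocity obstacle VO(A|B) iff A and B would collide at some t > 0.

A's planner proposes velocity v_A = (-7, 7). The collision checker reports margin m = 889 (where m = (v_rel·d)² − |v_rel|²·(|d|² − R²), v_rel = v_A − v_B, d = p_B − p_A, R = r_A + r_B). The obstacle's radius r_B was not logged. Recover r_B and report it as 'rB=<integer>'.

m = 889
d = (5, -2);  v_rel = (-7, -1),  |v_rel|² = 50
v_rel×d = (-7)·(-2) − (-1)·(5) = 19
since m = R²·50 − 19²:  R² = (361 + 889) / 50 = 25
R = √25 = 5  ⇒  r_B = 5 − 2 = 3

rB=3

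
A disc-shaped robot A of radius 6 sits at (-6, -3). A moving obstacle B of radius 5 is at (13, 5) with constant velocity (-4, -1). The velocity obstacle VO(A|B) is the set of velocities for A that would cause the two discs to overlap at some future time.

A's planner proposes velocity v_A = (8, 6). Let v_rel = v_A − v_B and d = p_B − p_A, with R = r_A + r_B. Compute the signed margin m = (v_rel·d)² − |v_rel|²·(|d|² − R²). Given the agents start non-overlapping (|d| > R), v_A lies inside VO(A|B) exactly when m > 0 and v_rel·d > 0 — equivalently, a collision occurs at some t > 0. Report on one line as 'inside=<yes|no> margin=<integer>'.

d = (19, 8),  |d|² = 425;  R = 6+5 = 11,  c = 425−11² = 304
v_rel = (12, 7),  |v_rel|² = 193;  v_rel·d = (12)·(19) + (7)·(8) = 284
193·t² − 568·t + 304 = 0  ⇒  m = 284² − 193·304 = 21984
m = 21984 > 0,  v_rel·d = 284 > 0  ⇒  inside

inside=yes margin=21984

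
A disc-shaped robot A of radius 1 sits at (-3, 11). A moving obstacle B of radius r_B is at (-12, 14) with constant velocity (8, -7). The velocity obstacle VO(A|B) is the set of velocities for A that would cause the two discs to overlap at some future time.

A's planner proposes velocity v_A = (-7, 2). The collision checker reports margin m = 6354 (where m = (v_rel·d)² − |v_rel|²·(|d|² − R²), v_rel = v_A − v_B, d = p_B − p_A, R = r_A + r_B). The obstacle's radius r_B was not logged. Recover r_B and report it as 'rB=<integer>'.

m = 6354
d = (-9, 3);  v_rel = (-15, 9),  |v_rel|² = 306
v_rel×d = (-15)·(3) − (9)·(-9) = 36
since m = R²·306 − 36²:  R² = (1296 + 6354) / 306 = 25
R = √25 = 5  ⇒  r_B = 5 − 1 = 4

rB=4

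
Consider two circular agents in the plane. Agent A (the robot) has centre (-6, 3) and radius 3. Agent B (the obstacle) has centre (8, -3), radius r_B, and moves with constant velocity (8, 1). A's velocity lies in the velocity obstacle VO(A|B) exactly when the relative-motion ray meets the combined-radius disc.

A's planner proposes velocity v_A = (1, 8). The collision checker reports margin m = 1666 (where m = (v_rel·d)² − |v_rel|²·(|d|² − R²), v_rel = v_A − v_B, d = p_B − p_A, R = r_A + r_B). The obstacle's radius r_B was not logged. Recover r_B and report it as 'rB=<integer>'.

m = 1666
d = (14, -6);  v_rel = (-7, 7),  |v_rel|² = 98
v_rel×d = (-7)·(-6) − (7)·(14) = -56
since m = R²·98 − (-56)²:  R² = (3136 + 1666) / 98 = 49
R = √49 = 7  ⇒  r_B = 7 − 3 = 4

rB=4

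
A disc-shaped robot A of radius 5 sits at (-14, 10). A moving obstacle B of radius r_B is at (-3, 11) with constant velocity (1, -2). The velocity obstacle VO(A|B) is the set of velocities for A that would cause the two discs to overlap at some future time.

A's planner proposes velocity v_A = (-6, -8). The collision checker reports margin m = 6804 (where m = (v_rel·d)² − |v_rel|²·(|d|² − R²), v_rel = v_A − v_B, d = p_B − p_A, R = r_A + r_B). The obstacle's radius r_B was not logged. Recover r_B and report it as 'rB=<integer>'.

m = 6804
d = (11, 1);  v_rel = (-7, -6),  |v_rel|² = 85
v_rel×d = (-7)·(1) − (-6)·(11) = 59
since m = R²·85 − 59²:  R² = (3481 + 6804) / 85 = 121
R = √121 = 11  ⇒  r_B = 11 − 5 = 6

rB=6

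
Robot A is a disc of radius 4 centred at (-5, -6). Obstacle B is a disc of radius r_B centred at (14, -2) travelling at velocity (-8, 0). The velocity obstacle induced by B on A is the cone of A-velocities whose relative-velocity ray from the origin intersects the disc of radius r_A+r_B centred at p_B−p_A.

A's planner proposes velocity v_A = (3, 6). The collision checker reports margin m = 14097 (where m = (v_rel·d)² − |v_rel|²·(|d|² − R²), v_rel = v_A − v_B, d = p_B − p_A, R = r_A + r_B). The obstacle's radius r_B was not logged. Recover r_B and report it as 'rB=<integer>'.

m = 14097
d = (19, 4);  v_rel = (11, 6),  |v_rel|² = 157
v_rel×d = (11)·(4) − (6)·(19) = -70
since m = R²·157 − (-70)²:  R² = (4900 + 14097) / 157 = 121
R = √121 = 11  ⇒  r_B = 11 − 4 = 7

rB=7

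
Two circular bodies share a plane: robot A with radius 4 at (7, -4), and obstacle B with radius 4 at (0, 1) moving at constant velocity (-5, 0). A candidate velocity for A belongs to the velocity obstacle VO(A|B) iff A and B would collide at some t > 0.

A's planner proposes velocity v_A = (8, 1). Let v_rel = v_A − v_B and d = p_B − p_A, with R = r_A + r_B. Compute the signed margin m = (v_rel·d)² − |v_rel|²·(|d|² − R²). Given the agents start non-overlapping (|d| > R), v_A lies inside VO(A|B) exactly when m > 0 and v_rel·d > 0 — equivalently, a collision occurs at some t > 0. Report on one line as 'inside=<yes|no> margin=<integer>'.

d = (-7, 5),  |d|² = 74;  R = 4+4 = 8,  c = 74−8² = 10
v_rel = (13, 1),  |v_rel|² = 170;  v_rel·d = (13)·(-7) + (1)·(5) = -86
170·t² + 172·t + 10 = 0  ⇒  m = (-86)² − 170·10 = 5696
m = 5696 > 0,  v_rel·d = -86 < 0  ⇒  outside

inside=no margin=5696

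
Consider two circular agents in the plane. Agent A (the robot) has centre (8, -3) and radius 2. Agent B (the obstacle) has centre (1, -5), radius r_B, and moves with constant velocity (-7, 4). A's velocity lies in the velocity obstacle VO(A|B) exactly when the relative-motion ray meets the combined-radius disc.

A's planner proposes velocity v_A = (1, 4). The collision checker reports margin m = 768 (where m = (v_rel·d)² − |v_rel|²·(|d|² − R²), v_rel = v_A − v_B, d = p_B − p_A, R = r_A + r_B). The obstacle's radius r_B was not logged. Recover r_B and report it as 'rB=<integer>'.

m = 768
d = (-7, -2);  v_rel = (8, 0),  |v_rel|² = 64
v_rel×d = (8)·(-2) − (0)·(-7) = -16
since m = R²·64 − (-16)²:  R² = (256 + 768) / 64 = 16
R = √16 = 4  ⇒  r_B = 4 − 2 = 2

rB=2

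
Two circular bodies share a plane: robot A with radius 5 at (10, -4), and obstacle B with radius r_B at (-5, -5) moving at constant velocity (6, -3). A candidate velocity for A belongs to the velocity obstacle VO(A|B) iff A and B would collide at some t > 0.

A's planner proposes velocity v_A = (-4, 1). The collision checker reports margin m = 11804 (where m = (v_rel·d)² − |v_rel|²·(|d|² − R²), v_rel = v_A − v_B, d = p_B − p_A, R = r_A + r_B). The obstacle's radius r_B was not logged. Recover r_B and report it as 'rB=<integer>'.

m = 11804
d = (-15, -1);  v_rel = (-10, 4),  |v_rel|² = 116
v_rel×d = (-10)·(-1) − (4)·(-15) = 70
since m = R²·116 − 70²:  R² = (4900 + 11804) / 116 = 144
R = √144 = 12  ⇒  r_B = 12 − 5 = 7

rB=7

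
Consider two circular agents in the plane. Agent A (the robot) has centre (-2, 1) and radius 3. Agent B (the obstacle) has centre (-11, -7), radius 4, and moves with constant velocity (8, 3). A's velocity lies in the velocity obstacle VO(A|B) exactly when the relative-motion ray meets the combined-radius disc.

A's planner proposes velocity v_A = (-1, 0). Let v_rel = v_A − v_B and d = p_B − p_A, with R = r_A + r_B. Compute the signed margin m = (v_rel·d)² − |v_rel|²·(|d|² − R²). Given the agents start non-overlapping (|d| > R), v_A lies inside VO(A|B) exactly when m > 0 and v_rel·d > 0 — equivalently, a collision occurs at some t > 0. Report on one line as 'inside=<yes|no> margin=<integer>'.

d = (-9, -8),  |d|² = 145;  R = 3+4 = 7,  c = 145−7² = 96
v_rel = (-9, -3),  |v_rel|² = 90;  v_rel·d = (-9)·(-9) + (-3)·(-8) = 105
90·t² − 210·t + 96 = 0  ⇒  m = 105² − 90·96 = 2385
m = 2385 > 0,  v_rel·d = 105 > 0  ⇒  inside

inside=yes margin=2385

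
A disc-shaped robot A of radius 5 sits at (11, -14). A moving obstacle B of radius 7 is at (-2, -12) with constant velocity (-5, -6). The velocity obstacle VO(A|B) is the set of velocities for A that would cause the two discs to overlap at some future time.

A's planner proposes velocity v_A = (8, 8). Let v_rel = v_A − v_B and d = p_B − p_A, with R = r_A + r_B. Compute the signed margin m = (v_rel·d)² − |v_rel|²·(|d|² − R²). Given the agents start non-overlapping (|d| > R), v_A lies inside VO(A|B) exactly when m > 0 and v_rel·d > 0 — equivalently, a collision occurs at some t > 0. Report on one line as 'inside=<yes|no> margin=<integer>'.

d = (-13, 2),  |d|² = 173;  R = 5+7 = 12,  c = 173−12² = 29
v_rel = (13, 14),  |v_rel|² = 365;  v_rel·d = (13)·(-13) + (14)·(2) = -141
365·t² + 282·t + 29 = 0  ⇒  m = (-141)² − 365·29 = 9296
m = 9296 > 0,  v_rel·d = -141 < 0  ⇒  outside

inside=no margin=9296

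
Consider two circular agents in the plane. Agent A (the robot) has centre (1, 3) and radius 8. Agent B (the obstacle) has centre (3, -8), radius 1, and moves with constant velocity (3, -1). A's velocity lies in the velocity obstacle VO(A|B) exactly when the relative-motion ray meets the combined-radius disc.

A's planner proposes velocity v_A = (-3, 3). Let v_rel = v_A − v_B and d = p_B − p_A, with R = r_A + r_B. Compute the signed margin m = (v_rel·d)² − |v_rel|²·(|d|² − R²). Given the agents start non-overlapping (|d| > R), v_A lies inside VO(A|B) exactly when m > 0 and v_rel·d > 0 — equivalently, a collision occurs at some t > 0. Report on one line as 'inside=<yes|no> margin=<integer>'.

d = (2, -11),  |d|² = 125;  R = 8+1 = 9,  c = 125−9² = 44
v_rel = (-6, 4),  |v_rel|² = 52;  v_rel·d = (-6)·(2) + (4)·(-11) = -56
52·t² + 112·t + 44 = 0  ⇒  m = (-56)² − 52·44 = 848
m = 848 > 0,  v_rel·d = -56 < 0  ⇒  outside

inside=no margin=848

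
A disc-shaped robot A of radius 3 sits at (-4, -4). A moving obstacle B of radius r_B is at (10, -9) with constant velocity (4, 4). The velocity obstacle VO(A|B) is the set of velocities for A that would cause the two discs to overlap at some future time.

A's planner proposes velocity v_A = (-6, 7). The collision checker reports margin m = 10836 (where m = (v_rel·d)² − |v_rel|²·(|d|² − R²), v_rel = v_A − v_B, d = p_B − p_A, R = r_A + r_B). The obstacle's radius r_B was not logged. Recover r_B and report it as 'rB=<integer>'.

m = 10836
d = (14, -5);  v_rel = (-10, 3),  |v_rel|² = 109
v_rel×d = (-10)·(-5) − (3)·(14) = 8
since m = R²·109 − 8²:  R² = (64 + 10836) / 109 = 100
R = √100 = 10  ⇒  r_B = 10 − 3 = 7

rB=7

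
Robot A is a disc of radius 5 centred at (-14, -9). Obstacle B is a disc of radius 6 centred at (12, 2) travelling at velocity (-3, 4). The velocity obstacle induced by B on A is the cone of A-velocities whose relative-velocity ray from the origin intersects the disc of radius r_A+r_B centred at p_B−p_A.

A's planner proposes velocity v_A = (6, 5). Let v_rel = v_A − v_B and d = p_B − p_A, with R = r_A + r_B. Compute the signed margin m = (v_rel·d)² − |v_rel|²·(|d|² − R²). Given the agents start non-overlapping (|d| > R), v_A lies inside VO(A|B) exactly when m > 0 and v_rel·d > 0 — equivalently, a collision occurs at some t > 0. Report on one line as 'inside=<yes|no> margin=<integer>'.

d = (26, 11),  |d|² = 797;  R = 5+6 = 11,  c = 797−11² = 676
v_rel = (9, 1),  |v_rel|² = 82;  v_rel·d = (9)·(26) + (1)·(11) = 245
82·t² − 490·t + 676 = 0  ⇒  m = 245² − 82·676 = 4593
m = 4593 > 0,  v_rel·d = 245 > 0  ⇒  inside

inside=yes margin=4593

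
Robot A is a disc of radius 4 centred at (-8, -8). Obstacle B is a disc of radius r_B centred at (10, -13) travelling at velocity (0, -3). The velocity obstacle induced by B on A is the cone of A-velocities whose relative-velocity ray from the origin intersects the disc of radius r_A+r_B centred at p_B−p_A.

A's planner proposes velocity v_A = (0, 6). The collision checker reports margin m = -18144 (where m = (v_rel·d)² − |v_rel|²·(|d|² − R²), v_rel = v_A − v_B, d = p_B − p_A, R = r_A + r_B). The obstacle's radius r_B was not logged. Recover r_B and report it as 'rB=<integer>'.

m = -18144
d = (18, -5);  v_rel = (0, 9),  |v_rel|² = 81
v_rel×d = (0)·(-5) − (9)·(18) = -162
since m = R²·81 − (-162)²:  R² = (26244 + -18144) / 81 = 100
R = √100 = 10  ⇒  r_B = 10 − 4 = 6

rB=6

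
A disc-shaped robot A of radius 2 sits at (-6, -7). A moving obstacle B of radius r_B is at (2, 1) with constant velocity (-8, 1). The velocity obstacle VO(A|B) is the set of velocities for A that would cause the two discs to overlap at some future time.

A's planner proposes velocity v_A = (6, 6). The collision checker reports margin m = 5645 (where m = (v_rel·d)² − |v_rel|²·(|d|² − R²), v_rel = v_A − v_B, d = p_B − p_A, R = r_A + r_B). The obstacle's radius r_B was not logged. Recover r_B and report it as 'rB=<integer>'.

m = 5645
d = (8, 8);  v_rel = (14, 5),  |v_rel|² = 221
v_rel×d = (14)·(8) − (5)·(8) = 72
since m = R²·221 − 72²:  R² = (5184 + 5645) / 221 = 49
R = √49 = 7  ⇒  r_B = 7 − 2 = 5

rB=5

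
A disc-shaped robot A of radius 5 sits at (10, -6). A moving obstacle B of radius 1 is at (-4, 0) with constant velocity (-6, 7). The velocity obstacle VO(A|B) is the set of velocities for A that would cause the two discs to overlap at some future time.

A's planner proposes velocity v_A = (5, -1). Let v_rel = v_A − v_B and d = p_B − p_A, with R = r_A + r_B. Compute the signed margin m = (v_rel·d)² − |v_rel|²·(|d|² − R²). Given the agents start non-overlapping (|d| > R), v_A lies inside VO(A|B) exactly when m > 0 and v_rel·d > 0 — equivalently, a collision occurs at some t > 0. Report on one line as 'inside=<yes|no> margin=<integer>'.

d = (-14, 6),  |d|² = 232;  R = 5+1 = 6,  c = 232−6² = 196
v_rel = (11, -8),  |v_rel|² = 185;  v_rel·d = (11)·(-14) + (-8)·(6) = -202
185·t² + 404·t + 196 = 0  ⇒  m = (-202)² − 185·196 = 4544
m = 4544 > 0,  v_rel·d = -202 < 0  ⇒  outside

inside=no margin=4544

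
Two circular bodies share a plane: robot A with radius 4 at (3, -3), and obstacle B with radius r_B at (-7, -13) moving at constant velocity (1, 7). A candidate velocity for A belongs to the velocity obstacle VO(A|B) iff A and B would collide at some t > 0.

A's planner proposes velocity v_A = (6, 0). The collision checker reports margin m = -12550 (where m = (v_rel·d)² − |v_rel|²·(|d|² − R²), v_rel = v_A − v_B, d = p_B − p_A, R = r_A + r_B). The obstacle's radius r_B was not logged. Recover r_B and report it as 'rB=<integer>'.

m = -12550
d = (-10, -10);  v_rel = (5, -7),  |v_rel|² = 74
v_rel×d = (5)·(-10) − (-7)·(-10) = -120
since m = R²·74 − (-120)²:  R² = (14400 + -12550) / 74 = 25
R = √25 = 5  ⇒  r_B = 5 − 4 = 1

rB=1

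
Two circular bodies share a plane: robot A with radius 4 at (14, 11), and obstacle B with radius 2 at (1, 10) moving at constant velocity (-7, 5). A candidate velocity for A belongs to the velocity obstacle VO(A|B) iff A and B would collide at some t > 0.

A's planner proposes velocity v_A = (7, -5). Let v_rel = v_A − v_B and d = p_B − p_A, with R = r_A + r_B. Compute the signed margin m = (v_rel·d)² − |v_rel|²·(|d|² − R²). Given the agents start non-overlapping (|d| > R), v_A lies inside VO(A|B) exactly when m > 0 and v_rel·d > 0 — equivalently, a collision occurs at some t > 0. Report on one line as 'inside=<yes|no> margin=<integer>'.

d = (-13, -1),  |d|² = 170;  R = 4+2 = 6,  c = 170−6² = 134
v_rel = (14, -10),  |v_rel|² = 296;  v_rel·d = (14)·(-13) + (-10)·(-1) = -172
296·t² + 344·t + 134 = 0  ⇒  m = (-172)² − 296·134 = -10080
m = -10080 < 0,  v_rel·d = -172 < 0  ⇒  outside

inside=no margin=-10080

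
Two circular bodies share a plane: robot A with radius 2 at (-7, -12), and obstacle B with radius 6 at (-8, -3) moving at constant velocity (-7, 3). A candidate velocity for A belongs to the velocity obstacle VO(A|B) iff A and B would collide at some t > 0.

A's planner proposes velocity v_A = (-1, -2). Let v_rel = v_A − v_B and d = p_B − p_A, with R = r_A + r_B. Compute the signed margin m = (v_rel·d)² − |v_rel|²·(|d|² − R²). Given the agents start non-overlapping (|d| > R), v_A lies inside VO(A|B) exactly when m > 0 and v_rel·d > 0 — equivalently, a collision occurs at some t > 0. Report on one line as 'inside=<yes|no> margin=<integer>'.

d = (-1, 9),  |d|² = 82;  R = 2+6 = 8,  c = 82−8² = 18
v_rel = (6, -5),  |v_rel|² = 61;  v_rel·d = (6)·(-1) + (-5)·(9) = -51
61·t² + 102·t + 18 = 0  ⇒  m = (-51)² − 61·18 = 1503
m = 1503 > 0,  v_rel·d = -51 < 0  ⇒  outside

inside=no margin=1503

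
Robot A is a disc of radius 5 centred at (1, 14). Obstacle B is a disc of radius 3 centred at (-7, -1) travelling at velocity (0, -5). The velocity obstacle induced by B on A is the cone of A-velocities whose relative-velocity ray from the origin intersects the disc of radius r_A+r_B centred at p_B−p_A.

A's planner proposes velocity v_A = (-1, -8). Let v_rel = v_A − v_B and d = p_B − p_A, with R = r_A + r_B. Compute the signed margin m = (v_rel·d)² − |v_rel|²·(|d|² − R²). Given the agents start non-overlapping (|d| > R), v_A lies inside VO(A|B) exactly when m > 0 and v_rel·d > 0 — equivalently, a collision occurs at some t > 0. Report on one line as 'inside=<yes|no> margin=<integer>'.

d = (-8, -15),  |d|² = 289;  R = 5+3 = 8,  c = 289−8² = 225
v_rel = (-1, -3),  |v_rel|² = 10;  v_rel·d = (-1)·(-8) + (-3)·(-15) = 53
10·t² − 106·t + 225 = 0  ⇒  m = 53² − 10·225 = 559
m = 559 > 0,  v_rel·d = 53 > 0  ⇒  inside

inside=yes margin=559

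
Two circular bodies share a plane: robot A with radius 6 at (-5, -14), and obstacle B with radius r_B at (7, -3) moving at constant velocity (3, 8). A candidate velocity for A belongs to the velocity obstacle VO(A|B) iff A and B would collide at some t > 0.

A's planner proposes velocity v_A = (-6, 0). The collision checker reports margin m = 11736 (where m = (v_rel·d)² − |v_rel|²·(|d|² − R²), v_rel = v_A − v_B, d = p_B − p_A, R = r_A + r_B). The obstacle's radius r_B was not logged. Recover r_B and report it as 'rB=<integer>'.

m = 11736
d = (12, 11);  v_rel = (-9, -8),  |v_rel|² = 145
v_rel×d = (-9)·(11) − (-8)·(12) = -3
since m = R²·145 − (-3)²:  R² = (9 + 11736) / 145 = 81
R = √81 = 9  ⇒  r_B = 9 − 6 = 3

rB=3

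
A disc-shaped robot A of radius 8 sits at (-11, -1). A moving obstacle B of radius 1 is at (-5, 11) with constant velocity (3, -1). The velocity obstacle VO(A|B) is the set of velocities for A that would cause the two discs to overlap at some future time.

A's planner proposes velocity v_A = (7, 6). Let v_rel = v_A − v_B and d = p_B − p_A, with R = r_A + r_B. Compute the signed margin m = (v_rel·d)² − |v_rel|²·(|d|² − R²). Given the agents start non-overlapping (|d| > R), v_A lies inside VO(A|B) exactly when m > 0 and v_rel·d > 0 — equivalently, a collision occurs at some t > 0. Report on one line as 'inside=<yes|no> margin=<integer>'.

d = (6, 12),  |d|² = 180;  R = 8+1 = 9,  c = 180−9² = 99
v_rel = (4, 7),  |v_rel|² = 65;  v_rel·d = (4)·(6) + (7)·(12) = 108
65·t² − 216·t + 99 = 0  ⇒  m = 108² − 65·99 = 5229
m = 5229 > 0,  v_rel·d = 108 > 0  ⇒  inside

inside=yes margin=5229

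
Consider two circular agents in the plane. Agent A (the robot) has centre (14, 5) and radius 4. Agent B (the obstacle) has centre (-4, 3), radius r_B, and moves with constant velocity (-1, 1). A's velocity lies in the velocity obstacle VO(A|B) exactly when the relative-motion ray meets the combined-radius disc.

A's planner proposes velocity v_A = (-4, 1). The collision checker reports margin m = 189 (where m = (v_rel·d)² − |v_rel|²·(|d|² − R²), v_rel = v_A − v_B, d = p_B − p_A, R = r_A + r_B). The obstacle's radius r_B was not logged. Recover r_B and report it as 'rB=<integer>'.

m = 189
d = (-18, -2);  v_rel = (-3, 0),  |v_rel|² = 9
v_rel×d = (-3)·(-2) − (0)·(-18) = 6
since m = R²·9 − 6²:  R² = (36 + 189) / 9 = 25
R = √25 = 5  ⇒  r_B = 5 − 4 = 1

rB=1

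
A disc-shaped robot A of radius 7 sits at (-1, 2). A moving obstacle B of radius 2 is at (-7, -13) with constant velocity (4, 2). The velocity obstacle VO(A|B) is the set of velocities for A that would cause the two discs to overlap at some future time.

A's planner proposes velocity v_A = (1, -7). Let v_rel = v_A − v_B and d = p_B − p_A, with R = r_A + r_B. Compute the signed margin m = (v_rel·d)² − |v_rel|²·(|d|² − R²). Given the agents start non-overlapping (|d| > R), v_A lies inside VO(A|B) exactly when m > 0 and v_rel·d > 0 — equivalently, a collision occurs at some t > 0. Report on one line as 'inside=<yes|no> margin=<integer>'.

d = (-6, -15),  |d|² = 261;  R = 7+2 = 9,  c = 261−9² = 180
v_rel = (-3, -9),  |v_rel|² = 90;  v_rel·d = (-3)·(-6) + (-9)·(-15) = 153
90·t² − 306·t + 180 = 0  ⇒  m = 153² − 90·180 = 7209
m = 7209 > 0,  v_rel·d = 153 > 0  ⇒  inside

inside=yes margin=7209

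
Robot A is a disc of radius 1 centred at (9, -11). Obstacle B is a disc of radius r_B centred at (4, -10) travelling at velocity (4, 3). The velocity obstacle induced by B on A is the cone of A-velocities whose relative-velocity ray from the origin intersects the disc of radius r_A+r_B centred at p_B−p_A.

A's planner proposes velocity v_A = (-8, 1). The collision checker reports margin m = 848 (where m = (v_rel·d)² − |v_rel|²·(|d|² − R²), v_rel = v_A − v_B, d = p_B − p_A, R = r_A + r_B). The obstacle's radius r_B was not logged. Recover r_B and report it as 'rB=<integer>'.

m = 848
d = (-5, 1);  v_rel = (-12, -2),  |v_rel|² = 148
v_rel×d = (-12)·(1) − (-2)·(-5) = -22
since m = R²·148 − (-22)²:  R² = (484 + 848) / 148 = 9
R = √9 = 3  ⇒  r_B = 3 − 1 = 2

rB=2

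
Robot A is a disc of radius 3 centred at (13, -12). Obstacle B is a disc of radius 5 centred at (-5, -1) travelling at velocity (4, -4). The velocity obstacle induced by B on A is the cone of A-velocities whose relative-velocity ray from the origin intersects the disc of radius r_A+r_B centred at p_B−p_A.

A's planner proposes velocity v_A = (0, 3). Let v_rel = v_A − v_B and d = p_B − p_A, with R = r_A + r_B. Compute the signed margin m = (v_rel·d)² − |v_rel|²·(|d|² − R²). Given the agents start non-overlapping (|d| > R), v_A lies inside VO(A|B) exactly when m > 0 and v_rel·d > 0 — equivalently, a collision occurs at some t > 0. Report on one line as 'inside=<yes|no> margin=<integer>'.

d = (-18, 11),  |d|² = 445;  R = 3+5 = 8,  c = 445−8² = 381
v_rel = (-4, 7),  |v_rel|² = 65;  v_rel·d = (-4)·(-18) + (7)·(11) = 149
65·t² − 298·t + 381 = 0  ⇒  m = 149² − 65·381 = -2564
m = -2564 < 0,  v_rel·d = 149 > 0  ⇒  outside

inside=no margin=-2564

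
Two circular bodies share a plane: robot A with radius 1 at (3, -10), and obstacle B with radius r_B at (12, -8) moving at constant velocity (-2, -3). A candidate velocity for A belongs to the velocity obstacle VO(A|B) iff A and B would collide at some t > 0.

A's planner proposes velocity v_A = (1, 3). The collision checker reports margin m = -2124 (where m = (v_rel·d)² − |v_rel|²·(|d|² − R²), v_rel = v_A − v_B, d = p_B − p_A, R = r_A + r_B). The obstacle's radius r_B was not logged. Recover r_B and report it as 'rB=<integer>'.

m = -2124
d = (9, 2);  v_rel = (3, 6),  |v_rel|² = 45
v_rel×d = (3)·(2) − (6)·(9) = -48
since m = R²·45 − (-48)²:  R² = (2304 + -2124) / 45 = 4
R = √4 = 2  ⇒  r_B = 2 − 1 = 1

rB=1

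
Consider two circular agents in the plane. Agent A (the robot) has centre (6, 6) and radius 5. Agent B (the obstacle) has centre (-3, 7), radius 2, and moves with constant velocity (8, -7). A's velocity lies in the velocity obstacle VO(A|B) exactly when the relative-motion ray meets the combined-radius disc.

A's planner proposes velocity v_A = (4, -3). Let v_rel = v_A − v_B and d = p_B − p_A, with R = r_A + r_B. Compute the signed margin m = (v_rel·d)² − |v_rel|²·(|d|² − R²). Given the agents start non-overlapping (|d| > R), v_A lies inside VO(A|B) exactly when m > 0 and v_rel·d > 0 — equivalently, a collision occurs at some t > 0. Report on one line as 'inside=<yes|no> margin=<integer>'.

d = (-9, 1),  |d|² = 82;  R = 5+2 = 7,  c = 82−7² = 33
v_rel = (-4, 4),  |v_rel|² = 32;  v_rel·d = (-4)·(-9) + (4)·(1) = 40
32·t² − 80·t + 33 = 0  ⇒  m = 40² − 32·33 = 544
m = 544 > 0,  v_rel·d = 40 > 0  ⇒  inside

inside=yes margin=544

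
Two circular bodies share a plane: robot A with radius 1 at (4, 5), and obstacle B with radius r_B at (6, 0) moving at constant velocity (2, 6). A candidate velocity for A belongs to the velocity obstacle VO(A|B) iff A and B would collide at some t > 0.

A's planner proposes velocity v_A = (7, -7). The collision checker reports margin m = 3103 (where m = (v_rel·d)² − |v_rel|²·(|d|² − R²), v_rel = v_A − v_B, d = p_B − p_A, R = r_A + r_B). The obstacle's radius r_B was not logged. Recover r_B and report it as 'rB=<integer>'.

m = 3103
d = (2, -5);  v_rel = (5, -13),  |v_rel|² = 194
v_rel×d = (5)·(-5) − (-13)·(2) = 1
since m = R²·194 − 1²:  R² = (1 + 3103) / 194 = 16
R = √16 = 4  ⇒  r_B = 4 − 1 = 3

rB=3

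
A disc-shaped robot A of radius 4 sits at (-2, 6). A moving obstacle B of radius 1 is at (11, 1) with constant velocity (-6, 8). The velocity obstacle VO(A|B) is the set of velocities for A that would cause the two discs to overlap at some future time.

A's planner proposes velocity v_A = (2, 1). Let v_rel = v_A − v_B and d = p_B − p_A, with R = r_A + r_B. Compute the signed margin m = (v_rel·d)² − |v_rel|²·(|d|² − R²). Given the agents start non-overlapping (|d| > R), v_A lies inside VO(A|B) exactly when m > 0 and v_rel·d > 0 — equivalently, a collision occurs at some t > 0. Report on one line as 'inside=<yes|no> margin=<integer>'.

d = (13, -5),  |d|² = 194;  R = 4+1 = 5,  c = 194−5² = 169
v_rel = (8, -7),  |v_rel|² = 113;  v_rel·d = (8)·(13) + (-7)·(-5) = 139
113·t² − 278·t + 169 = 0  ⇒  m = 139² − 113·169 = 224
m = 224 > 0,  v_rel·d = 139 > 0  ⇒  inside

inside=yes margin=224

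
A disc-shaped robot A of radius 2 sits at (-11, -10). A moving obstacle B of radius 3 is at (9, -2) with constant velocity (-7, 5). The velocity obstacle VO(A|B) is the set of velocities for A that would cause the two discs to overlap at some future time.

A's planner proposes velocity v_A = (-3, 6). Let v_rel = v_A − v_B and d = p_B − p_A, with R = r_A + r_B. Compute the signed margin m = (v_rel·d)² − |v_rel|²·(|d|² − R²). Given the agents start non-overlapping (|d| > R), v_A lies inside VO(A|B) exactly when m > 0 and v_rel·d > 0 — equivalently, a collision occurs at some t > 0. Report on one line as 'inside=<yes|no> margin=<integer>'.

d = (20, 8),  |d|² = 464;  R = 2+3 = 5,  c = 464−5² = 439
v_rel = (4, 1),  |v_rel|² = 17;  v_rel·d = (4)·(20) + (1)·(8) = 88
17·t² − 176·t + 439 = 0  ⇒  m = 88² − 17·439 = 281
m = 281 > 0,  v_rel·d = 88 > 0  ⇒  inside

inside=yes margin=281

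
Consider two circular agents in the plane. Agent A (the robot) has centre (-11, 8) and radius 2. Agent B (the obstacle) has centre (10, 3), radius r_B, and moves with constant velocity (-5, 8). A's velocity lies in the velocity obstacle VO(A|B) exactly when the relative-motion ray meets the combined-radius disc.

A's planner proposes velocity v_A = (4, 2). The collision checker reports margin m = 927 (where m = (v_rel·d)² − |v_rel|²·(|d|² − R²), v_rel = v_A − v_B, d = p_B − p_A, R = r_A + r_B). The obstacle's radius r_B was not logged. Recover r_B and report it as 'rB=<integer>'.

m = 927
d = (21, -5);  v_rel = (9, -6),  |v_rel|² = 117
v_rel×d = (9)·(-5) − (-6)·(21) = 81
since m = R²·117 − 81²:  R² = (6561 + 927) / 117 = 64
R = √64 = 8  ⇒  r_B = 8 − 2 = 6

rB=6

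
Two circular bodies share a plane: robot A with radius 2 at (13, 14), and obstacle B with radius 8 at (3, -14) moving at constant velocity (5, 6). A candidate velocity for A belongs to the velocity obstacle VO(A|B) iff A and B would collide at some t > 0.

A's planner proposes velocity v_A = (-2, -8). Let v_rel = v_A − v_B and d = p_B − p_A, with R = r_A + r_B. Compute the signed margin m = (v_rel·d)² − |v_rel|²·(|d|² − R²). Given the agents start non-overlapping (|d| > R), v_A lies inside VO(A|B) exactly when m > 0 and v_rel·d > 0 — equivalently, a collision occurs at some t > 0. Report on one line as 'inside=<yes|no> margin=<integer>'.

d = (-10, -28),  |d|² = 884;  R = 2+8 = 10,  c = 884−10² = 784
v_rel = (-7, -14),  |v_rel|² = 245;  v_rel·d = (-7)·(-10) + (-14)·(-28) = 462
245·t² − 924·t + 784 = 0  ⇒  m = 462² − 245·784 = 21364
m = 21364 > 0,  v_rel·d = 462 > 0  ⇒  inside

inside=yes margin=21364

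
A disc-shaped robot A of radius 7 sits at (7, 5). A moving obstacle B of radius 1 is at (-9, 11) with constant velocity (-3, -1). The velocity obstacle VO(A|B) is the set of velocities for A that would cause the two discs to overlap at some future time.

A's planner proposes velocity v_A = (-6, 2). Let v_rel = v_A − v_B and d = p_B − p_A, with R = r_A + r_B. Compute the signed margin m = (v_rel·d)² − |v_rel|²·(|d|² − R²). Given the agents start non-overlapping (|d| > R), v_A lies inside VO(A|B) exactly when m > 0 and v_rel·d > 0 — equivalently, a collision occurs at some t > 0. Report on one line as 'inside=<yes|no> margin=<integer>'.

d = (-16, 6),  |d|² = 292;  R = 7+1 = 8,  c = 292−8² = 228
v_rel = (-3, 3),  |v_rel|² = 18;  v_rel·d = (-3)·(-16) + (3)·(6) = 66
18·t² − 132·t + 228 = 0  ⇒  m = 66² − 18·228 = 252
m = 252 > 0,  v_rel·d = 66 > 0  ⇒  inside

inside=yes margin=252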